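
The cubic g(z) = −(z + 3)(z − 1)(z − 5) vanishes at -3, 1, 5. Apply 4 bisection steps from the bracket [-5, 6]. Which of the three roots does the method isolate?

-3

m = 0.5, g(m) = -7.875 (−); new bracket [-5, 0.5]
m = -2.25, g(m) = -17.671875 (−); new bracket [-5, -2.25]
m = -3.625, g(m) = 24.931641 (+); new bracket [-3.625, -2.25]
m = -2.9375, g(m) = -1.9534 (−); new bracket [-3.625, -2.9375]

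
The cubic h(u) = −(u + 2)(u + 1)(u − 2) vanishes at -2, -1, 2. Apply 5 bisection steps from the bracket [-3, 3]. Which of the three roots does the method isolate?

m = 0, h(m) = 4 (+); new bracket [0, 3]
m = 1.5, h(m) = 4.375 (+); new bracket [1.5, 3]
m = 2.25, h(m) = -3.453125 (−); new bracket [1.5, 2.25]
m = 1.875, h(m) = 1.3926 (+); new bracket [1.875, 2.25]
m = 2.0625, h(m) = -0.7776 (−); new bracket [1.875, 2.0625]

2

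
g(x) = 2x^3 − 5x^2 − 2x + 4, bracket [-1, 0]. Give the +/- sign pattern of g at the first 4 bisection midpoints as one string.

g(-0.5) = 3.5 > 0, so the root lies in [-1, -0.5]
g(-0.75) = 1.84375 > 0, so the root lies in [-1, -0.75]
g(-0.875) = 0.582031 > 0, so the root lies in [-1, -0.875]
g(-0.9375) = -0.1675 < 0, so the root lies in [-0.9375, -0.875]

+++-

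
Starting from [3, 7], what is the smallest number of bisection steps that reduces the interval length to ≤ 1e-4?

Width after n steps is 4/2^n. Need 2^n ≥ 4/1e-4 = 40000.
2^15 = 32768 < 40000 ≤ 2^16 = 65536, so n = 16.

16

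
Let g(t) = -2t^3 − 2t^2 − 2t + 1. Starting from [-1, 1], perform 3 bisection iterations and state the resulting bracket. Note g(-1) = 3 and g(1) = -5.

t = 0 gives g = 1, positive; keep [0, 1]
t = 0.5 gives g = -0.75, negative; keep [0, 0.5]
t = 0.25 gives g = 0.34375, positive; keep [0.25, 0.5]

[0.25, 0.5]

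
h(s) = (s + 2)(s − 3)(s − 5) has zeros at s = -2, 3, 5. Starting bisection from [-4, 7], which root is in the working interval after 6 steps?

m = 1.5, h(m) = 18.375 (+); new bracket [-4, 1.5]
m = -1.25, h(m) = 19.921875 (+); new bracket [-4, -1.25]
m = -2.625, h(m) = -26.806641 (−); new bracket [-2.625, -1.25]
m = -1.9375, h(m) = 2.1409 (+); new bracket [-2.625, -1.9375]
m = -2.28125, h(m) = -10.8152 (−); new bracket [-2.28125, -1.9375]
m = -2.109375, h(m) = -3.973 (−); new bracket [-2.109375, -1.9375]

-2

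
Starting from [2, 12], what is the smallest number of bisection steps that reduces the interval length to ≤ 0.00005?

18

Width after n steps is 10/2^n. Need 2^n ≥ 10/0.00005 = 200000.
2^17 = 131072 < 200000 ≤ 2^18 = 262144, so n = 18.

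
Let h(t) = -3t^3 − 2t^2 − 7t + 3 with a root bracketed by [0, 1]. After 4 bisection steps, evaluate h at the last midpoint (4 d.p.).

m = 0.5, h(m) = -1.375 (−); new bracket [0, 0.5]
m = 0.25, h(m) = 1.078125 (+); new bracket [0.25, 0.5]
m = 0.375, h(m) = -0.064453 (−); new bracket [0.25, 0.375]
m = 0.3125, h(m) = 0.5256 (+); new bracket [0.3125, 0.375]

0.5256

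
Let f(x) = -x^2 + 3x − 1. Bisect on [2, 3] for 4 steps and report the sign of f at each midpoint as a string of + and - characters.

+--+

f(2.5) = 0.25 > 0, so the root lies in [2.5, 3]
f(2.75) = -0.3125 < 0, so the root lies in [2.5, 2.75]
f(2.625) = -0.015625 < 0, so the root lies in [2.5, 2.625]
f(2.5625) = 0.1211 > 0, so the root lies in [2.5625, 2.625]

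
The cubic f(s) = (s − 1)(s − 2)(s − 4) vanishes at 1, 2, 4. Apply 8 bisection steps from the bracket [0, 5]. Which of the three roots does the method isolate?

m = 2.5, f(m) = -1.125 (−); new bracket [2.5, 5]
m = 3.75, f(m) = -1.203125 (−); new bracket [3.75, 5]
m = 4.375, f(m) = 3.005859 (+); new bracket [3.75, 4.375]
m = 4.0625, f(m) = 0.3948 (+); new bracket [3.75, 4.0625]
m = 3.90625, f(m) = -0.5194 (−); new bracket [3.90625, 4.0625]
m = 3.984375, f(m) = -0.0925 (−); new bracket [3.984375, 4.0625]
m = 4.0234375, f(m) = 0.1434 (+); new bracket [3.984375, 4.0234375]
m = 4.00390625, f(m) = 0.0235 (+); new bracket [3.984375, 4.00390625]

4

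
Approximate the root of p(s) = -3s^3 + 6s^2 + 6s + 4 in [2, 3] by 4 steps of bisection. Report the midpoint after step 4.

midpoint 2.5: p = 9.625 > 0 → [2.5, 3]
midpoint 2.75: p = 3.484375 > 0 → [2.75, 3]
midpoint 2.875: p = -0.447266 < 0 → [2.75, 2.875]
midpoint 2.8125: p = 1.594 > 0 → [2.8125, 2.875]

2.8125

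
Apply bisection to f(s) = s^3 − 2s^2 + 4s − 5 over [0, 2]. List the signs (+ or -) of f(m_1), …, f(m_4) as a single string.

m = 1, f(m) = -2 (−); new bracket [1, 2]
m = 1.5, f(m) = -0.125 (−); new bracket [1.5, 2]
m = 1.75, f(m) = 1.234375 (+); new bracket [1.5, 1.75]
m = 1.625, f(m) = 0.5098 (+); new bracket [1.5, 1.625]

--++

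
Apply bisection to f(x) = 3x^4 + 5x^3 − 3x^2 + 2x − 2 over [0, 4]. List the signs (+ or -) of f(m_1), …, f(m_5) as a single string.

++-+-

x = 2 gives f = 78, positive; keep [0, 2]
x = 1 gives f = 5, positive; keep [0, 1]
x = 0.5 gives f = -0.9375, negative; keep [0.5, 1]
x = 0.75 gives f = 0.8711, positive; keep [0.5, 0.75]
x = 0.625 gives f = -0.2434, negative; keep [0.625, 0.75]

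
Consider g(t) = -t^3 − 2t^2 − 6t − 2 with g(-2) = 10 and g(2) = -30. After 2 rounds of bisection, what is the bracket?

[-1, 0]

t = 0 gives g = -2, negative; keep [-2, 0]
t = -1 gives g = 3, positive; keep [-1, 0]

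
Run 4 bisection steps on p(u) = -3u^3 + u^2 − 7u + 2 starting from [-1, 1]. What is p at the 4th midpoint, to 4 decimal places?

-0.6426

m = 0, p(m) = 2 (+); new bracket [0, 1]
m = 0.5, p(m) = -1.625 (−); new bracket [0, 0.5]
m = 0.25, p(m) = 0.265625 (+); new bracket [0.25, 0.5]
m = 0.375, p(m) = -0.6426 (−); new bracket [0.25, 0.375]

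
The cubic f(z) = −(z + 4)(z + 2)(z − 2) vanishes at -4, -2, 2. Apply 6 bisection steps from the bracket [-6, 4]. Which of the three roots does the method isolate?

2

m = -1, f(m) = 9 (+); new bracket [-1, 4]
m = 1.5, f(m) = 9.625 (+); new bracket [1.5, 4]
m = 2.75, f(m) = -24.046875 (−); new bracket [1.5, 2.75]
m = 2.125, f(m) = -3.1582 (−); new bracket [1.5, 2.125]
m = 1.8125, f(m) = 4.155 (+); new bracket [1.8125, 2.125]
m = 1.96875, f(m) = 0.7403 (+); new bracket [1.96875, 2.125]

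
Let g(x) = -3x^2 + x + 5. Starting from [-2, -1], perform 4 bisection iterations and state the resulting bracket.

x = -1.5 gives g = -3.25, negative; keep [-1.5, -1]
x = -1.25 gives g = -0.9375, negative; keep [-1.25, -1]
x = -1.125 gives g = 0.078125, positive; keep [-1.25, -1.125]
x = -1.1875 gives g = -0.418, negative; keep [-1.1875, -1.125]

[-1.1875, -1.125]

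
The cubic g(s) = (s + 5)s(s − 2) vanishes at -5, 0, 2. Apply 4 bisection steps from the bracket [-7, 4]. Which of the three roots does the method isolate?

-5

g(-1.5) = 18.375 > 0, so the root lies in [-7, -1.5]
g(-4.25) = 19.921875 > 0, so the root lies in [-7, -4.25]
g(-5.625) = -26.806641 < 0, so the root lies in [-5.625, -4.25]
g(-4.9375) = 2.1409 > 0, so the root lies in [-5.625, -4.9375]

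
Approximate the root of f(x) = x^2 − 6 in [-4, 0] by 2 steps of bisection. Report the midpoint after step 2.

-3

midpoint -2: f = -2 < 0 → [-4, -2]
midpoint -3: f = 3 > 0 → [-3, -2]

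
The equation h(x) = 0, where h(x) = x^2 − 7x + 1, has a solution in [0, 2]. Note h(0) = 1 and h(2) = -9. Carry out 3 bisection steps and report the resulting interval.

[0, 0.25]

x = 1 gives h = -5, negative; keep [0, 1]
x = 0.5 gives h = -2.25, negative; keep [0, 0.5]
x = 0.25 gives h = -0.6875, negative; keep [0, 0.25]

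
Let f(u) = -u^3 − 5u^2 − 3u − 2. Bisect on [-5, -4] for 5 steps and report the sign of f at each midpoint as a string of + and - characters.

+--+-

f(-4.5) = 1.375 > 0, so the root lies in [-4.5, -4]
f(-4.25) = -2.796875 < 0, so the root lies in [-4.5, -4.25]
f(-4.375) = -0.837891 < 0, so the root lies in [-4.5, -4.375]
f(-4.4375) = 0.2361 > 0, so the root lies in [-4.4375, -4.375]
f(-4.40625) = -0.3089 < 0, so the root lies in [-4.4375, -4.40625]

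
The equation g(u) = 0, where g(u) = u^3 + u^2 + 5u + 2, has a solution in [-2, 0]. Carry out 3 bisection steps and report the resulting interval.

m = -1, g(m) = -3 (−); new bracket [-1, 0]
m = -0.5, g(m) = -0.375 (−); new bracket [-0.5, 0]
m = -0.25, g(m) = 0.796875 (+); new bracket [-0.5, -0.25]

[-0.5, -0.25]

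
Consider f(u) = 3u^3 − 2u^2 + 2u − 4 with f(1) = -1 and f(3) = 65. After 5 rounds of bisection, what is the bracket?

[1.125, 1.1875]

u = 2 gives f = 16, positive; keep [1, 2]
u = 1.5 gives f = 4.625, positive; keep [1, 1.5]
u = 1.25 gives f = 1.234375, positive; keep [1, 1.25]
u = 1.125 gives f = -0.0098, negative; keep [1.125, 1.25]
u = 1.1875 gives f = 0.5784, positive; keep [1.125, 1.1875]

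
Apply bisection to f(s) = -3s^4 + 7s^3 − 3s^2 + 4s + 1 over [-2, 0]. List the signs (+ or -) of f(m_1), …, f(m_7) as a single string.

midpoint -1: f = -16 < 0 → [-1, 0]
midpoint -0.5: f = -2.8125 < 0 → [-0.5, 0]
midpoint -0.25: f = -0.308594 < 0 → [-0.25, 0]
midpoint -0.125: f = 0.4387 > 0 → [-0.25, -0.125]
midpoint -0.1875: f = 0.0947 > 0 → [-0.25, -0.1875]
midpoint -0.21875: f = -0.0987 < 0 → [-0.21875, -0.1875]
midpoint -0.203125: f = -0.0001 < 0 → [-0.203125, -0.1875]

---++--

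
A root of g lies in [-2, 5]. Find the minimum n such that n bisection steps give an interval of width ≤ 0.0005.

14

Width after n steps is 7/2^n. Need 2^n ≥ 7/0.0005 = 14000.
2^13 = 8192 < 14000 ≤ 2^14 = 16384, so n = 14.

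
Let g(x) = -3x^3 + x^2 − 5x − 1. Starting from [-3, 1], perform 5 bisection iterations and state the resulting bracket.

[-0.25, -0.125]

m = -1, g(m) = 8 (+); new bracket [-1, 1]
m = 0, g(m) = -1 (−); new bracket [-1, 0]
m = -0.5, g(m) = 2.125 (+); new bracket [-0.5, 0]
m = -0.25, g(m) = 0.3594 (+); new bracket [-0.25, 0]
m = -0.125, g(m) = -0.3535 (−); new bracket [-0.25, -0.125]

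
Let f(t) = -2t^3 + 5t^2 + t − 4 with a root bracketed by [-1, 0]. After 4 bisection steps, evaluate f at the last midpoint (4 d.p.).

midpoint -0.5: f = -3 < 0 → [-1, -0.5]
midpoint -0.75: f = -1.09375 < 0 → [-1, -0.75]
midpoint -0.875: f = 0.292969 > 0 → [-0.875, -0.75]
midpoint -0.8125: f = -0.439 < 0 → [-0.875, -0.8125]

-0.4390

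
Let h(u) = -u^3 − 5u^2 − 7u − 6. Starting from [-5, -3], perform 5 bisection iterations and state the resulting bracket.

[-3.5, -3.4375]

midpoint -4: h = 6 > 0 → [-4, -3]
midpoint -3.5: h = 0.125 > 0 → [-3.5, -3]
midpoint -3.25: h = -1.734375 < 0 → [-3.5, -3.25]
midpoint -3.375: h = -0.8848 < 0 → [-3.5, -3.375]
midpoint -3.4375: h = -0.4006 < 0 → [-3.5, -3.4375]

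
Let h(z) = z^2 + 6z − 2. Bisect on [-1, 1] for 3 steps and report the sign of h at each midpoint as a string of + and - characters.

midpoint 0: h = -2 < 0 → [0, 1]
midpoint 0.5: h = 1.25 > 0 → [0, 0.5]
midpoint 0.25: h = -0.4375 < 0 → [0.25, 0.5]

-+-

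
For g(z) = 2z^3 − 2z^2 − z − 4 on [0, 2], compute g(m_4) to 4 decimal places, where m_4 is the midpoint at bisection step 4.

g(1) = -5 < 0, so the root lies in [1, 2]
g(1.5) = -3.25 < 0, so the root lies in [1.5, 2]
g(1.75) = -1.15625 < 0, so the root lies in [1.75, 2]
g(1.875) = 0.2773 > 0, so the root lies in [1.75, 1.875]

0.2773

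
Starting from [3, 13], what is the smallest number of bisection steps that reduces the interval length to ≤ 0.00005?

18

Width after n steps is 10/2^n. Need 2^n ≥ 10/0.00005 = 200000.
2^17 = 131072 < 200000 ≤ 2^18 = 262144, so n = 18.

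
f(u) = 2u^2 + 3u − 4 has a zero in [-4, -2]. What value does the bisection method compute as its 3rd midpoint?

-2.25

f(-3) = 5 > 0, so the root lies in [-3, -2]
f(-2.5) = 1 > 0, so the root lies in [-2.5, -2]
f(-2.25) = -0.625 < 0, so the root lies in [-2.5, -2.25]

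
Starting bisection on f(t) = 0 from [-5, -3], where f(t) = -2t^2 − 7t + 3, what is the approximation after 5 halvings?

-3.9375

t = -4 gives f = -1, negative; keep [-4, -3]
t = -3.5 gives f = 3, positive; keep [-4, -3.5]
t = -3.75 gives f = 1.125, positive; keep [-4, -3.75]
t = -3.875 gives f = 0.0938, positive; keep [-4, -3.875]
t = -3.9375 gives f = -0.4453, negative; keep [-3.9375, -3.875]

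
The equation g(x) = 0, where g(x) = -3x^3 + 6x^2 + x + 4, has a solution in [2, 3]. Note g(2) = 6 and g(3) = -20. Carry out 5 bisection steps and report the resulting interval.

[2.375, 2.40625]

x = 2.5 gives g = -2.875, negative; keep [2, 2.5]
x = 2.25 gives g = 2.453125, positive; keep [2.25, 2.5]
x = 2.375 gives g = 0.029297, positive; keep [2.375, 2.5]
x = 2.4375 gives g = -1.3606, negative; keep [2.375, 2.4375]
x = 2.40625 gives g = -0.6504, negative; keep [2.375, 2.40625]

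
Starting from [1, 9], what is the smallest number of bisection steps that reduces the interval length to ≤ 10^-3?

Width after n steps is 8/2^n. Need 2^n ≥ 8/10^-3 = 8000.
2^12 = 4096 < 8000 ≤ 2^13 = 8192, so n = 13.

13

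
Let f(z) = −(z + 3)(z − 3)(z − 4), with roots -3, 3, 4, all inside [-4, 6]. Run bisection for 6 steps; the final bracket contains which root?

-3

midpoint 1: f = -24 < 0 → [-4, 1]
midpoint -1.5: f = -37.125 < 0 → [-4, -1.5]
midpoint -2.75: f = -9.703125 < 0 → [-4, -2.75]
midpoint -3.375: f = 17.6309 > 0 → [-3.375, -2.75]
midpoint -3.0625: f = 2.676 > 0 → [-3.0625, -2.75]
midpoint -2.90625: f = -3.8241 < 0 → [-3.0625, -2.90625]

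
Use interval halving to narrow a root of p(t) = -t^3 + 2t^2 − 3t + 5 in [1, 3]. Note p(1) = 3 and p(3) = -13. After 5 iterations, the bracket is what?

[1.8125, 1.875]

m = 2, p(m) = -1 (−); new bracket [1, 2]
m = 1.5, p(m) = 1.625 (+); new bracket [1.5, 2]
m = 1.75, p(m) = 0.515625 (+); new bracket [1.75, 2]
m = 1.875, p(m) = -0.1855 (−); new bracket [1.75, 1.875]
m = 1.8125, p(m) = 0.1785 (+); new bracket [1.8125, 1.875]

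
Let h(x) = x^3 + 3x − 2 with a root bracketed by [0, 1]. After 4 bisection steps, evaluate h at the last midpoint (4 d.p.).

x = 0.5 gives h = -0.375, negative; keep [0.5, 1]
x = 0.75 gives h = 0.671875, positive; keep [0.5, 0.75]
x = 0.625 gives h = 0.119141, positive; keep [0.5, 0.625]
x = 0.5625 gives h = -0.1345, negative; keep [0.5625, 0.625]

-0.1345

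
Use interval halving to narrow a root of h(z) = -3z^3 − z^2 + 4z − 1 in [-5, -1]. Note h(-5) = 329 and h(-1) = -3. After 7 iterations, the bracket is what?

h(-3) = 59 > 0, so the root lies in [-3, -1]
h(-2) = 11 > 0, so the root lies in [-2, -1]
h(-1.5) = 0.875 > 0, so the root lies in [-1.5, -1]
h(-1.25) = -1.7031 < 0, so the root lies in [-1.5, -1.25]
h(-1.375) = -0.5918 < 0, so the root lies in [-1.5, -1.375]
h(-1.4375) = 0.095 > 0, so the root lies in [-1.4375, -1.375]
h(-1.40625) = -0.2598 < 0, so the root lies in [-1.4375, -1.40625]

[-1.4375, -1.40625]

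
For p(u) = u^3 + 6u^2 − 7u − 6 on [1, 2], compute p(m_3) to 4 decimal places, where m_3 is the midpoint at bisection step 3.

-1.6816

m = 1.5, p(m) = 0.375 (+); new bracket [1, 1.5]
m = 1.25, p(m) = -3.421875 (−); new bracket [1.25, 1.5]
m = 1.375, p(m) = -1.681641 (−); new bracket [1.375, 1.5]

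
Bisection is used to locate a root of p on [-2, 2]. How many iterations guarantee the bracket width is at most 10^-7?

Width after n steps is 4/2^n. Need 2^n ≥ 4/10^-7 = 40000000.
2^25 = 33554432 < 40000000 ≤ 2^26 = 67108864, so n = 26.

26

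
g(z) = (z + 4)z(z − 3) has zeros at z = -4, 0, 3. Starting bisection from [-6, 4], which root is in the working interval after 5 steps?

-4

m = -1, g(m) = 12 (+); new bracket [-6, -1]
m = -3.5, g(m) = 11.375 (+); new bracket [-6, -3.5]
m = -4.75, g(m) = -27.609375 (−); new bracket [-4.75, -3.5]
m = -4.125, g(m) = -3.6738 (−); new bracket [-4.125, -3.5]
m = -3.8125, g(m) = 4.8699 (+); new bracket [-4.125, -3.8125]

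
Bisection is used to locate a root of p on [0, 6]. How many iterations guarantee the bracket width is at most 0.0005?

Width after n steps is 6/2^n. Need 2^n ≥ 6/0.0005 = 12000.
2^13 = 8192 < 12000 ≤ 2^14 = 16384, so n = 14.

14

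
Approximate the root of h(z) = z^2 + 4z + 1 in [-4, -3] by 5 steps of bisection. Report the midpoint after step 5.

z = -3.5 gives h = -0.75, negative; keep [-4, -3.5]
z = -3.75 gives h = 0.0625, positive; keep [-3.75, -3.5]
z = -3.625 gives h = -0.359375, negative; keep [-3.75, -3.625]
z = -3.6875 gives h = -0.1523, negative; keep [-3.75, -3.6875]
z = -3.71875 gives h = -0.0459, negative; keep [-3.75, -3.71875]

-3.71875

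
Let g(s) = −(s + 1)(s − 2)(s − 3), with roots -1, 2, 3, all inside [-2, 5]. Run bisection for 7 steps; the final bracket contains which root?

-1

g(1.5) = -1.875 < 0, so the root lies in [-2, 1.5]
g(-0.25) = -5.484375 < 0, so the root lies in [-2, -0.25]
g(-1.125) = 1.611328 > 0, so the root lies in [-1.125, -0.25]
g(-0.6875) = -3.0969 < 0, so the root lies in [-1.125, -0.6875]
g(-0.90625) = -1.0643 < 0, so the root lies in [-1.125, -0.90625]
g(-1.015625) = 0.1892 > 0, so the root lies in [-1.015625, -0.90625]
g(-0.9609375) = -0.4581 < 0, so the root lies in [-1.015625, -0.9609375]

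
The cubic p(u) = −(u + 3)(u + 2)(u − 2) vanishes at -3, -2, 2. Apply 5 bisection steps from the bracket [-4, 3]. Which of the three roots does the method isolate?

2

midpoint -0.5: p = 9.375 > 0 → [-0.5, 3]
midpoint 1.25: p = 10.359375 > 0 → [1.25, 3]
midpoint 2.125: p = -2.642578 < 0 → [1.25, 2.125]
midpoint 1.6875: p = 5.4016 > 0 → [1.6875, 2.125]
midpoint 1.90625: p = 1.7967 > 0 → [1.90625, 2.125]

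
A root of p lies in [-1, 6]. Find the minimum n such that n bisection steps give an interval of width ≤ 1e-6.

Width after n steps is 7/2^n. Need 2^n ≥ 7/1e-6 = 7000000.
2^22 = 4194304 < 7000000 ≤ 2^23 = 8388608, so n = 23.

23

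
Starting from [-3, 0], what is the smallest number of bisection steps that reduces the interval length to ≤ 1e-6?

Width after n steps is 3/2^n. Need 2^n ≥ 3/1e-6 = 3000000.
2^21 = 2097152 < 3000000 ≤ 2^22 = 4194304, so n = 22.

22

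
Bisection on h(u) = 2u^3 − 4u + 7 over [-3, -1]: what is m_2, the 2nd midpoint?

-1.5

midpoint -2: h = -1 < 0 → [-2, -1]
midpoint -1.5: h = 6.25 > 0 → [-2, -1.5]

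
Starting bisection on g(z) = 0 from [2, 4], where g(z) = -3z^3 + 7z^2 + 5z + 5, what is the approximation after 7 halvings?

3.046875

g(3) = 2 > 0, so the root lies in [3, 4]
g(3.5) = -20.375 < 0, so the root lies in [3, 3.5]
g(3.25) = -7.796875 < 0, so the root lies in [3, 3.25]
g(3.125) = -2.5684 < 0, so the root lies in [3, 3.125]
g(3.0625) = -0.2039 < 0, so the root lies in [3, 3.0625]
g(3.03125) = 0.9179 > 0, so the root lies in [3.03125, 3.0625]
g(3.046875) = 0.362 > 0, so the root lies in [3.046875, 3.0625]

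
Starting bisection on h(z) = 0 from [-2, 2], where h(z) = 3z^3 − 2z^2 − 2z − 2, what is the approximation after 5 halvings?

1.375

h(0) = -2 < 0, so the root lies in [0, 2]
h(1) = -3 < 0, so the root lies in [1, 2]
h(1.5) = 0.625 > 0, so the root lies in [1, 1.5]
h(1.25) = -1.7656 < 0, so the root lies in [1.25, 1.5]
h(1.375) = -0.7324 < 0, so the root lies in [1.375, 1.5]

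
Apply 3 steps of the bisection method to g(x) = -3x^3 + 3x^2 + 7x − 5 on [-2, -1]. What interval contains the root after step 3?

[-1.5, -1.375]

m = -1.5, g(m) = 1.375 (+); new bracket [-1.5, -1]
m = -1.25, g(m) = -3.203125 (−); new bracket [-1.5, -1.25]
m = -1.375, g(m) = -1.154297 (−); new bracket [-1.5, -1.375]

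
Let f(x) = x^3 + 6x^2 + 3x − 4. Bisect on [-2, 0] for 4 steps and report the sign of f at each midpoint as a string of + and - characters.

-+-+

f(-1) = -2 < 0, so the root lies in [-2, -1]
f(-1.5) = 1.625 > 0, so the root lies in [-1.5, -1]
f(-1.25) = -0.328125 < 0, so the root lies in [-1.5, -1.25]
f(-1.375) = 0.6191 > 0, so the root lies in [-1.375, -1.25]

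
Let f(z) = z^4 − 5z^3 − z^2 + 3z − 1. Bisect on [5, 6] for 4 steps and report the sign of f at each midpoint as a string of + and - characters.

+++-

z = 5.5 gives f = 68.4375, positive; keep [5, 5.5]
z = 5.25 gives f = 23.363281, positive; keep [5, 5.25]
z = 5.125 gives f = 4.935791, positive; keep [5, 5.125]
z = 5.0625 gives f = -3.3323, negative; keep [5.0625, 5.125]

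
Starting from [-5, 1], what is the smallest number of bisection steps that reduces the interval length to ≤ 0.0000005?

Width after n steps is 6/2^n. Need 2^n ≥ 6/0.0000005 = 12000000.
2^23 = 8388608 < 12000000 ≤ 2^24 = 16777216, so n = 24.

24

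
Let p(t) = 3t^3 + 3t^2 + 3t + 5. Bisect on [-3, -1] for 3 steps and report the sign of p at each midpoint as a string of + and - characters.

t = -2 gives p = -13, negative; keep [-2, -1]
t = -1.5 gives p = -2.875, negative; keep [-1.5, -1]
t = -1.25 gives p = 0.078125, positive; keep [-1.5, -1.25]

--+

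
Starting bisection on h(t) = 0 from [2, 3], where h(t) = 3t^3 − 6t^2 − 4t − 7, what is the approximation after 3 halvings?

2.875

h(2.5) = -7.625 < 0, so the root lies in [2.5, 3]
h(2.75) = -0.984375 < 0, so the root lies in [2.75, 3]
h(2.875) = 3.197266 > 0, so the root lies in [2.75, 2.875]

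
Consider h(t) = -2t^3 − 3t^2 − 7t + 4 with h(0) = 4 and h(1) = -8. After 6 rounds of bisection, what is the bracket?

midpoint 0.5: h = -0.5 < 0 → [0, 0.5]
midpoint 0.25: h = 2.03125 > 0 → [0.25, 0.5]
midpoint 0.375: h = 0.847656 > 0 → [0.375, 0.5]
midpoint 0.4375: h = 0.1958 > 0 → [0.4375, 0.5]
midpoint 0.46875: h = -0.1464 < 0 → [0.4375, 0.46875]
midpoint 0.453125: h = 0.0261 > 0 → [0.453125, 0.46875]

[0.453125, 0.46875]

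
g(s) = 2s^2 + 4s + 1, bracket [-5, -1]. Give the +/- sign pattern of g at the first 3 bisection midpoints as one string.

s = -3 gives g = 7, positive; keep [-3, -1]
s = -2 gives g = 1, positive; keep [-2, -1]
s = -1.5 gives g = -0.5, negative; keep [-2, -1.5]

++-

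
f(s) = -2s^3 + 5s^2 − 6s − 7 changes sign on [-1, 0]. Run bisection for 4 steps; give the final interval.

[-0.6875, -0.625]

s = -0.5 gives f = -2.5, negative; keep [-1, -0.5]
s = -0.75 gives f = 1.15625, positive; keep [-0.75, -0.5]
s = -0.625 gives f = -0.808594, negative; keep [-0.75, -0.625]
s = -0.6875 gives f = 0.1382, positive; keep [-0.6875, -0.625]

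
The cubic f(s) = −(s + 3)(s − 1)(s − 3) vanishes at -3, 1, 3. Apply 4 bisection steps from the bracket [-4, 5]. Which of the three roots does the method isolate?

midpoint 0.5: f = -4.375 < 0 → [-4, 0.5]
midpoint -1.75: f = -16.328125 < 0 → [-4, -1.75]
midpoint -2.875: f = -2.845703 < 0 → [-4, -2.875]
midpoint -3.4375: f = 12.4978 > 0 → [-3.4375, -2.875]

-3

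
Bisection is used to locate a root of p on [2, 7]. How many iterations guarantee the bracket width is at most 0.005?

Width after n steps is 5/2^n. Need 2^n ≥ 5/0.005 = 1000.
2^9 = 512 < 1000 ≤ 2^10 = 1024, so n = 10.

10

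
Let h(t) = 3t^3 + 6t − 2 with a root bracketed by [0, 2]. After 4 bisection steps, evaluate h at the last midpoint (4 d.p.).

midpoint 1: h = 7 > 0 → [0, 1]
midpoint 0.5: h = 1.375 > 0 → [0, 0.5]
midpoint 0.25: h = -0.453125 < 0 → [0.25, 0.5]
midpoint 0.375: h = 0.4082 > 0 → [0.25, 0.375]

0.4082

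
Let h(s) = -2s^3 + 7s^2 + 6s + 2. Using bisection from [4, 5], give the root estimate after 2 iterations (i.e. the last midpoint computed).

s = 4.5 gives h = -11.5, negative; keep [4, 4.5]
s = 4.25 gives h = 0.40625, positive; keep [4.25, 4.5]

4.25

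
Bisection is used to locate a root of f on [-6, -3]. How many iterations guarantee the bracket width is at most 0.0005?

Width after n steps is 3/2^n. Need 2^n ≥ 3/0.0005 = 6000.
2^12 = 4096 < 6000 ≤ 2^13 = 8192, so n = 13.

13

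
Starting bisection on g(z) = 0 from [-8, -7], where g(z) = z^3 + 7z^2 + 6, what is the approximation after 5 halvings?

-7.09375

midpoint -7.5: g = -22.125 < 0 → [-7.5, -7]
midpoint -7.25: g = -7.140625 < 0 → [-7.25, -7]
midpoint -7.125: g = -0.345703 < 0 → [-7.125, -7]
midpoint -7.0625: g = 2.8826 > 0 → [-7.125, -7.0625]
midpoint -7.09375: g = 1.2824 > 0 → [-7.125, -7.09375]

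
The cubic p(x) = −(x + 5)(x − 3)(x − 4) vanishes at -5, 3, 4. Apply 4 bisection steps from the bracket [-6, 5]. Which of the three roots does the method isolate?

-5

midpoint -0.5: p = -70.875 < 0 → [-6, -0.5]
midpoint -3.25: p = -79.296875 < 0 → [-6, -3.25]
midpoint -4.625: p = -24.662109 < 0 → [-6, -4.625]
midpoint -5.3125: p = 24.1907 > 0 → [-5.3125, -4.625]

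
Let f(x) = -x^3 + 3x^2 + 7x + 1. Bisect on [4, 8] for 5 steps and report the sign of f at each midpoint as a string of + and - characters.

f(6) = -65 < 0, so the root lies in [4, 6]
f(5) = -14 < 0, so the root lies in [4, 5]
f(4.5) = 2.125 > 0, so the root lies in [4.5, 5]
f(4.75) = -5.2344 < 0, so the root lies in [4.5, 4.75]
f(4.625) = -1.3848 < 0, so the root lies in [4.5, 4.625]

--+--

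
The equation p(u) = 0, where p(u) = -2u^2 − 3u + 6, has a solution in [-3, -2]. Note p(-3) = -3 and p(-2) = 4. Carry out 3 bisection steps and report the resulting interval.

[-2.75, -2.625]

u = -2.5 gives p = 1, positive; keep [-3, -2.5]
u = -2.75 gives p = -0.875, negative; keep [-2.75, -2.5]
u = -2.625 gives p = 0.09375, positive; keep [-2.75, -2.625]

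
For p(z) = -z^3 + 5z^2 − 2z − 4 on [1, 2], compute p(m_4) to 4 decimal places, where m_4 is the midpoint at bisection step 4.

-0.2727

midpoint 1.5: p = 0.875 > 0 → [1, 1.5]
midpoint 1.25: p = -0.640625 < 0 → [1.25, 1.5]
midpoint 1.375: p = 0.103516 > 0 → [1.25, 1.375]
midpoint 1.3125: p = -0.2727 < 0 → [1.3125, 1.375]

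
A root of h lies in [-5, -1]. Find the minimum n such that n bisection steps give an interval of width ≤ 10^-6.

22

Width after n steps is 4/2^n. Need 2^n ≥ 4/10^-6 = 4000000.
2^21 = 2097152 < 4000000 ≤ 2^22 = 4194304, so n = 22.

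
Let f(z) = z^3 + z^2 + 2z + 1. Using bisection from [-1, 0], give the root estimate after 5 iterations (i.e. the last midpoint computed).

-0.59375

z = -0.5 gives f = 0.125, positive; keep [-1, -0.5]
z = -0.75 gives f = -0.359375, negative; keep [-0.75, -0.5]
z = -0.625 gives f = -0.103516, negative; keep [-0.625, -0.5]
z = -0.5625 gives f = 0.0134, positive; keep [-0.625, -0.5625]
z = -0.59375 gives f = -0.0443, negative; keep [-0.59375, -0.5625]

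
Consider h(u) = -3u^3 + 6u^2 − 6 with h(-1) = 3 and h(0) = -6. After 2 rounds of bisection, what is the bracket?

h(-0.5) = -4.125 < 0, so the root lies in [-1, -0.5]
h(-0.75) = -1.359375 < 0, so the root lies in [-1, -0.75]

[-1, -0.75]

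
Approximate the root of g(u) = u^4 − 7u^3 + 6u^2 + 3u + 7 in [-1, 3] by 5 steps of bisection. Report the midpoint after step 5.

u = 1 gives g = 10, positive; keep [1, 3]
u = 2 gives g = -3, negative; keep [1, 2]
u = 1.5 gives g = 6.4375, positive; keep [1.5, 2]
u = 1.75 gives g = 2.4883, positive; keep [1.75, 2]
u = 1.875 gives g = -0.0642, negative; keep [1.75, 1.875]

1.875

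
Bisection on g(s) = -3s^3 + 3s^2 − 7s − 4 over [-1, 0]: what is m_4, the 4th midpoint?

midpoint -0.5: g = 0.625 > 0 → [-0.5, 0]
midpoint -0.25: g = -2.015625 < 0 → [-0.5, -0.25]
midpoint -0.375: g = -0.794922 < 0 → [-0.5, -0.375]
midpoint -0.4375: g = -0.1121 < 0 → [-0.5, -0.4375]

-0.4375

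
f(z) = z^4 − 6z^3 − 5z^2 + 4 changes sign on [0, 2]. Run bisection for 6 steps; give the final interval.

m = 1, f(m) = -6 (−); new bracket [0, 1]
m = 0.5, f(m) = 2.0625 (+); new bracket [0.5, 1]
m = 0.75, f(m) = -1.027344 (−); new bracket [0.5, 0.75]
m = 0.625, f(m) = 0.7346 (+); new bracket [0.625, 0.75]
m = 0.6875, f(m) = -0.0896 (−); new bracket [0.625, 0.6875]
m = 0.65625, f(m) = 0.3364 (+); new bracket [0.65625, 0.6875]

[0.65625, 0.6875]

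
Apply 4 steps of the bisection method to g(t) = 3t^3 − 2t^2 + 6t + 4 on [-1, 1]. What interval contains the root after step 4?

t = 0 gives g = 4, positive; keep [-1, 0]
t = -0.5 gives g = 0.125, positive; keep [-1, -0.5]
t = -0.75 gives g = -2.890625, negative; keep [-0.75, -0.5]
t = -0.625 gives g = -1.2637, negative; keep [-0.625, -0.5]

[-0.625, -0.5]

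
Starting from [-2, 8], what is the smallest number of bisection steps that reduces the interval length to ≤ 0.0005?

15

Width after n steps is 10/2^n. Need 2^n ≥ 10/0.0005 = 20000.
2^14 = 16384 < 20000 ≤ 2^15 = 32768, so n = 15.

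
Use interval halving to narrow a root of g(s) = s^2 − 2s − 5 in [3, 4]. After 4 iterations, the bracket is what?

[3.4375, 3.5]

g(3.5) = 0.25 > 0, so the root lies in [3, 3.5]
g(3.25) = -0.9375 < 0, so the root lies in [3.25, 3.5]
g(3.375) = -0.359375 < 0, so the root lies in [3.375, 3.5]
g(3.4375) = -0.0586 < 0, so the root lies in [3.4375, 3.5]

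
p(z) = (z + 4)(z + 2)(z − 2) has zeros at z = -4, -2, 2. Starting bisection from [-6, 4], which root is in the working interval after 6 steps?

m = -1, p(m) = -9 (−); new bracket [-1, 4]
m = 1.5, p(m) = -9.625 (−); new bracket [1.5, 4]
m = 2.75, p(m) = 24.046875 (+); new bracket [1.5, 2.75]
m = 2.125, p(m) = 3.1582 (+); new bracket [1.5, 2.125]
m = 1.8125, p(m) = -4.155 (−); new bracket [1.8125, 2.125]
m = 1.96875, p(m) = -0.7403 (−); new bracket [1.96875, 2.125]

2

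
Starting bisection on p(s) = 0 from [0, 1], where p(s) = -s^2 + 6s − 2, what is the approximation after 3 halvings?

0.375

m = 0.5, p(m) = 0.75 (+); new bracket [0, 0.5]
m = 0.25, p(m) = -0.5625 (−); new bracket [0.25, 0.5]
m = 0.375, p(m) = 0.109375 (+); new bracket [0.25, 0.375]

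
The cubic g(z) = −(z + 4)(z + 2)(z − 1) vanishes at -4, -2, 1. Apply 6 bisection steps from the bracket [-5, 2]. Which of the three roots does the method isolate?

z = -1.5 gives g = 3.125, positive; keep [-1.5, 2]
z = 0.25 gives g = 7.171875, positive; keep [0.25, 2]
z = 1.125 gives g = -2.001953, negative; keep [0.25, 1.125]
z = 0.6875 gives g = 3.9368, positive; keep [0.6875, 1.125]
z = 0.90625 gives g = 1.3368, positive; keep [0.90625, 1.125]
z = 1.015625 gives g = -0.2363, negative; keep [0.90625, 1.015625]

1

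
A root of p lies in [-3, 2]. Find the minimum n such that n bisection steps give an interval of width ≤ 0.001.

Width after n steps is 5/2^n. Need 2^n ≥ 5/0.001 = 5000.
2^12 = 4096 < 5000 ≤ 2^13 = 8192, so n = 13.

13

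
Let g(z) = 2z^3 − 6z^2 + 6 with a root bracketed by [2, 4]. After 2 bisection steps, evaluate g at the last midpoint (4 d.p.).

z = 3 gives g = 6, positive; keep [2, 3]
z = 2.5 gives g = -0.25, negative; keep [2.5, 3]

-0.2500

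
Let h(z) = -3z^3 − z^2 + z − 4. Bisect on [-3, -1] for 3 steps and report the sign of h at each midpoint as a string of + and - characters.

midpoint -2: h = 14 > 0 → [-2, -1]
midpoint -1.5: h = 2.375 > 0 → [-1.5, -1]
midpoint -1.25: h = -0.953125 < 0 → [-1.5, -1.25]

++-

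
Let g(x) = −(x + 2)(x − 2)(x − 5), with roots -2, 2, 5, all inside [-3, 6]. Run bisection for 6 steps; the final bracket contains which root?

-2

m = 1.5, g(m) = -6.125 (−); new bracket [-3, 1.5]
m = -0.75, g(m) = -19.765625 (−); new bracket [-3, -0.75]
m = -1.875, g(m) = -3.330078 (−); new bracket [-3, -1.875]
m = -2.4375, g(m) = 14.4392 (+); new bracket [-2.4375, -1.875]
m = -2.15625, g(m) = 4.6474 (+); new bracket [-2.15625, -1.875]
m = -2.015625, g(m) = 0.4402 (+); new bracket [-2.015625, -1.875]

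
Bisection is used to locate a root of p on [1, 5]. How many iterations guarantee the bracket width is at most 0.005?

Width after n steps is 4/2^n. Need 2^n ≥ 4/0.005 = 800.
2^9 = 512 < 800 ≤ 2^10 = 1024, so n = 10.

10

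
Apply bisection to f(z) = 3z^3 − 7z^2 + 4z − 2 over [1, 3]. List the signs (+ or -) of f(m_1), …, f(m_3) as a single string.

f(2) = 2 > 0, so the root lies in [1, 2]
f(1.5) = -1.625 < 0, so the root lies in [1.5, 2]
f(1.75) = -0.359375 < 0, so the root lies in [1.75, 2]

+--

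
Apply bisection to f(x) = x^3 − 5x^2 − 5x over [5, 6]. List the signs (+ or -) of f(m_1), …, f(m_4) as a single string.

m = 5.5, f(m) = -12.375 (−); new bracket [5.5, 6]
m = 5.75, f(m) = -3.953125 (−); new bracket [5.75, 6]
m = 5.875, f(m) = 0.826172 (+); new bracket [5.75, 5.875]
m = 5.8125, f(m) = -1.6121 (−); new bracket [5.8125, 5.875]

--+-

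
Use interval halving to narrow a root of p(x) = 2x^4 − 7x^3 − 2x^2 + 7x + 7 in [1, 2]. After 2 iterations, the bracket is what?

p(1.5) = -0.5 < 0, so the root lies in [1, 1.5]
p(1.25) = 3.835938 > 0, so the root lies in [1.25, 1.5]

[1.25, 1.5]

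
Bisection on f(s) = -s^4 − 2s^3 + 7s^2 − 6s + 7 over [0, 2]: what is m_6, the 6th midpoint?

1.65625

midpoint 1: f = 5 > 0 → [1, 2]
midpoint 1.5: f = 1.9375 > 0 → [1.5, 2]
midpoint 1.75: f = -2.160156 < 0 → [1.5, 1.75]
midpoint 1.625: f = 0.1794 > 0 → [1.625, 1.75]
midpoint 1.6875: f = -0.9114 < 0 → [1.625, 1.6875]
midpoint 1.65625: f = -0.347 < 0 → [1.625, 1.65625]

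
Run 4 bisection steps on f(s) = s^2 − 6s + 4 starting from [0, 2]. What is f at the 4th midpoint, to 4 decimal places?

-0.4844

midpoint 1: f = -1 < 0 → [0, 1]
midpoint 0.5: f = 1.25 > 0 → [0.5, 1]
midpoint 0.75: f = 0.0625 > 0 → [0.75, 1]
midpoint 0.875: f = -0.4844 < 0 → [0.75, 0.875]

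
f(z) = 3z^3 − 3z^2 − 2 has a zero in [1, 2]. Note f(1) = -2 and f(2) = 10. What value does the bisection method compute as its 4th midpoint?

1.3125

m = 1.5, f(m) = 1.375 (+); new bracket [1, 1.5]
m = 1.25, f(m) = -0.828125 (−); new bracket [1.25, 1.5]
m = 1.375, f(m) = 0.126953 (+); new bracket [1.25, 1.375]
m = 1.3125, f(m) = -0.385 (−); new bracket [1.3125, 1.375]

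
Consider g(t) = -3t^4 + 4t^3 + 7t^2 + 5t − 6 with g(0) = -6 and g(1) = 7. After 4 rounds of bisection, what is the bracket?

[0.5625, 0.625]

midpoint 0.5: g = -1.4375 < 0 → [0.5, 1]
midpoint 0.75: g = 2.425781 > 0 → [0.5, 0.75]
midpoint 0.625: g = 0.378174 > 0 → [0.5, 0.625]
midpoint 0.5625: g = -0.5611 < 0 → [0.5625, 0.625]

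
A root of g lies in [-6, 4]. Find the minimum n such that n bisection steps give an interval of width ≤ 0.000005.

Width after n steps is 10/2^n. Need 2^n ≥ 10/0.000005 = 2000000.
2^20 = 1048576 < 2000000 ≤ 2^21 = 2097152, so n = 21.

21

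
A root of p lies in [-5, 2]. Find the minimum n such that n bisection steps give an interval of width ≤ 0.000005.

21

Width after n steps is 7/2^n. Need 2^n ≥ 7/0.000005 = 1400000.
2^20 = 1048576 < 1400000 ≤ 2^21 = 2097152, so n = 21.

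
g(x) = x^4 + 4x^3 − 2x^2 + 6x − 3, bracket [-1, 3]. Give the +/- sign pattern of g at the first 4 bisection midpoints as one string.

m = 1, g(m) = 6 (+); new bracket [-1, 1]
m = 0, g(m) = -3 (−); new bracket [0, 1]
m = 0.5, g(m) = 0.0625 (+); new bracket [0, 0.5]
m = 0.25, g(m) = -1.5586 (−); new bracket [0.25, 0.5]

+-+-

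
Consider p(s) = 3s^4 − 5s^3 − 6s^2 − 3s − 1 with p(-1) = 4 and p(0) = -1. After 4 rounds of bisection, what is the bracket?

[-0.625, -0.5625]

s = -0.5 gives p = -0.1875, negative; keep [-1, -0.5]
s = -0.75 gives p = 0.933594, positive; keep [-0.75, -0.5]
s = -0.625 gives p = 0.209717, positive; keep [-0.625, -0.5]
s = -0.5625 gives p = -0.0207, negative; keep [-0.625, -0.5625]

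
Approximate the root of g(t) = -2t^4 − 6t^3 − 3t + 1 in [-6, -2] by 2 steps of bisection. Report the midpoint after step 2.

midpoint -4: g = -115 < 0 → [-4, -2]
midpoint -3: g = 10 > 0 → [-4, -3]

-3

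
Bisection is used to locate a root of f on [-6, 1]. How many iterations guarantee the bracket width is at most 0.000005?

21

Width after n steps is 7/2^n. Need 2^n ≥ 7/0.000005 = 1400000.
2^20 = 1048576 < 1400000 ≤ 2^21 = 2097152, so n = 21.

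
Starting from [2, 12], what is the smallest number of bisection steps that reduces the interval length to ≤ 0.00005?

Width after n steps is 10/2^n. Need 2^n ≥ 10/0.00005 = 200000.
2^17 = 131072 < 200000 ≤ 2^18 = 262144, so n = 18.

18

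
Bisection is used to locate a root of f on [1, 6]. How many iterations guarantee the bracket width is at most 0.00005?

Width after n steps is 5/2^n. Need 2^n ≥ 5/0.00005 = 100000.
2^16 = 65536 < 100000 ≤ 2^17 = 131072, so n = 17.

17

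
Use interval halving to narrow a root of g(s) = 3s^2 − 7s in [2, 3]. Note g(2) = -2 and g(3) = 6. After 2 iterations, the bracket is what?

g(2.5) = 1.25 > 0, so the root lies in [2, 2.5]
g(2.25) = -0.5625 < 0, so the root lies in [2.25, 2.5]

[2.25, 2.5]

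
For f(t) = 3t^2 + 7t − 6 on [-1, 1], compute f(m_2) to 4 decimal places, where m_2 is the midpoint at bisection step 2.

m = 0, f(m) = -6 (−); new bracket [0, 1]
m = 0.5, f(m) = -1.75 (−); new bracket [0.5, 1]

-1.7500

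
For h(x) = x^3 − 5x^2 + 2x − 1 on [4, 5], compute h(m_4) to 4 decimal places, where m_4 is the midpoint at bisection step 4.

m = 4.5, h(m) = -2.125 (−); new bracket [4.5, 5]
m = 4.75, h(m) = 2.859375 (+); new bracket [4.5, 4.75]
m = 4.625, h(m) = 0.228516 (+); new bracket [4.5, 4.625]
m = 4.5625, h(m) = -0.9822 (−); new bracket [4.5625, 4.625]

-0.9822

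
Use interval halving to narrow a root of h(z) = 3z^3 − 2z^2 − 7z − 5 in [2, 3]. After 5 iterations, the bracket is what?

z = 2.5 gives h = 11.875, positive; keep [2, 2.5]
z = 2.25 gives h = 3.296875, positive; keep [2, 2.25]
z = 2.125 gives h = -0.119141, negative; keep [2.125, 2.25]
z = 2.1875 gives h = 1.5198, positive; keep [2.125, 2.1875]
z = 2.15625 gives h = 0.6833, positive; keep [2.125, 2.15625]

[2.125, 2.15625]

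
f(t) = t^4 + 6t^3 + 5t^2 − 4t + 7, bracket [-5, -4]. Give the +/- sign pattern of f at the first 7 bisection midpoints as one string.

-+-+---

f(-4.5) = -10.4375 < 0, so the root lies in [-5, -4.5]
f(-4.75) = 4.847656 > 0, so the root lies in [-4.75, -4.5]
f(-4.625) = -3.577881 < 0, so the root lies in [-4.75, -4.625]
f(-4.6875) = 0.4299 > 0, so the root lies in [-4.6875, -4.625]
f(-4.65625) = -1.624 < 0, so the root lies in [-4.6875, -4.65625]
f(-4.671875) = -0.6097 < 0, so the root lies in [-4.6875, -4.671875]
f(-4.6796875) = -0.0931 < 0, so the root lies in [-4.6875, -4.6796875]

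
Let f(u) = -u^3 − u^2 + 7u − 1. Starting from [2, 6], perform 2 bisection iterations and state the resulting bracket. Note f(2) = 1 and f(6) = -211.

[2, 3]

m = 4, f(m) = -53 (−); new bracket [2, 4]
m = 3, f(m) = -16 (−); new bracket [2, 3]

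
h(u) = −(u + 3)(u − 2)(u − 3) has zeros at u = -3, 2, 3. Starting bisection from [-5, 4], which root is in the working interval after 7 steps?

-3

u = -0.5 gives h = -21.875, negative; keep [-5, -0.5]
u = -2.75 gives h = -6.828125, negative; keep [-5, -2.75]
u = -3.875 gives h = 35.341797, positive; keep [-3.875, -2.75]
u = -3.3125 gives h = 10.4797, positive; keep [-3.3125, -2.75]
u = -3.03125 gives h = 0.9483, positive; keep [-3.03125, -2.75]
u = -2.890625 gives h = -3.151, negative; keep [-3.03125, -2.890625]
u = -2.9609375 gives h = -1.1551, negative; keep [-3.03125, -2.9609375]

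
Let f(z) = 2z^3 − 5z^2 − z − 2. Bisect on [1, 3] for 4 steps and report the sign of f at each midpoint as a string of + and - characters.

f(2) = -8 < 0, so the root lies in [2, 3]
f(2.5) = -4.5 < 0, so the root lies in [2.5, 3]
f(2.75) = -0.96875 < 0, so the root lies in [2.75, 3]
f(2.875) = 1.3242 > 0, so the root lies in [2.75, 2.875]

---+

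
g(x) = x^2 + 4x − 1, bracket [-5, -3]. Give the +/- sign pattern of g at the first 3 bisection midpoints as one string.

-++

x = -4 gives g = -1, negative; keep [-5, -4]
x = -4.5 gives g = 1.25, positive; keep [-4.5, -4]
x = -4.25 gives g = 0.0625, positive; keep [-4.25, -4]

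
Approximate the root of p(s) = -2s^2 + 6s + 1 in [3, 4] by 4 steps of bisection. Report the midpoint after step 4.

m = 3.5, p(m) = -2.5 (−); new bracket [3, 3.5]
m = 3.25, p(m) = -0.625 (−); new bracket [3, 3.25]
m = 3.125, p(m) = 0.21875 (+); new bracket [3.125, 3.25]
m = 3.1875, p(m) = -0.1953 (−); new bracket [3.125, 3.1875]

3.1875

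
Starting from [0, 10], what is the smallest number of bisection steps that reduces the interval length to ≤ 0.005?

11

Width after n steps is 10/2^n. Need 2^n ≥ 10/0.005 = 2000.
2^10 = 1024 < 2000 ≤ 2^11 = 2048, so n = 11.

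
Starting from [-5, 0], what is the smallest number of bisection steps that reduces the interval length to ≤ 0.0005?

Width after n steps is 5/2^n. Need 2^n ≥ 5/0.0005 = 10000.
2^13 = 8192 < 10000 ≤ 2^14 = 16384, so n = 14.

14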